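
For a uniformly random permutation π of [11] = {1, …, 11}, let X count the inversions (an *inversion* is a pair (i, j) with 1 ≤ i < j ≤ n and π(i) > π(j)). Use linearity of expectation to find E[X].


Write X = Σ X_I over the C(11, 2) = 55 pairs i < j, with X_I the indicator of one inversion.
There are 55 indicators.
For each fixed pair i < j, the values π(i) and π(j) are two distinct elements of {1, …, 11} in uniformly random order; by symmetry P[π(i) > π(j)] = 1/2.
By linearity: E[X] = 55 · (1/2) = C(11, 2) · (1/2) = 55/2 = 55/2 ≈ 27.500000.

E[X] = 55/2 = 27.500000.


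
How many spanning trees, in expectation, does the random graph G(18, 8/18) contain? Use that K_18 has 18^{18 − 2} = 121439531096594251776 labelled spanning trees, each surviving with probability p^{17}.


K_18 has 18^{18 − 2} = 121439531096594251776 labelled spanning trees.
For each such spanning tree H, let X_H = 1 if all 17 edges of H are present in G. Then P[X_H = 1] = p^{17} = (4/9)^{17} = 17179869184/16677181699666569.
By linearity of expectation: E[X] = Σ_H E[X_H] = 121439531096594251776 · p^{17} = 121439531096594251776 · 17179869184/16677181699666569 = 1125899906842624/9.
Numerically: E[X] ≈ 1.25e+14.

E[X] = 121439531096594251776 · (4/9)^{17} = 1125899906842624/9 ≈ 1.25e+14.


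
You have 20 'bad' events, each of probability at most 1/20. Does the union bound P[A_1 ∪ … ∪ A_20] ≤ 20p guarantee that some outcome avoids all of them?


Union bound: P[∪_{i=1}^{20} A_i] ≤ Σ_i P[A_i] ≤ 20·p = 20·(1/20) = 1.
Numerically: 1 ≈ 1.0000000.
Is 1 < 1? NO.
Since the bound 1 is ≥ 1, the union bound is uninformative here; it does NOT by itself certify existence.

20·p = 1 ≈ 1.0000000; existence NOT certified by the union bound.


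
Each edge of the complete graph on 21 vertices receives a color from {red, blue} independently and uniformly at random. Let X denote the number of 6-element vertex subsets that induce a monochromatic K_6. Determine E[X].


Let X = Σ_S X_S over the C(21, 6) = 54264 subsets S of size 6, where X_S = 1 if the K_6 on S is monochromatic.
For a fixed S, the K_6 on S has C(6, 2) = 15 edges. P[all 15 edges red] = (1/2)^15, and likewise for blue, so P[monochromatic] = 2·(1/2)^15 = 2^{1 − 15} = 1/16384.
Summing: E[X] = C(21, 6) · 2^{1 − 15} = 54264 · 1/16384 = 6783/2048.
Numerically: E[X] ≈ 3.31201.

E[X] = C(21,6)·2^(1−C(6,2)) = 6783/2048 ≈ 3.31201.


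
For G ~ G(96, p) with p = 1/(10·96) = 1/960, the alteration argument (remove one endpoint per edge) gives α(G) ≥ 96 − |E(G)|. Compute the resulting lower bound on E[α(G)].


E[|E(G)|] = C(96, 2)·p = 4560 · (1/960) = 19/4.
E[α(G)] ≥ n − E[|E(G)|] = 96 − 19/4 = 365/4.
Numerically: ≈ 91.25000.
(This is only a lower bound; the true E[α(G)] may be larger.)

E[α(G)] ≥ 365/4 ≈ 91.25000.


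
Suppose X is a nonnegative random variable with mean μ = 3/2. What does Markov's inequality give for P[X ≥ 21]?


μ = E[X] = 3/2, a = 21.
Markov: P[X ≥ 21] ≤ μ/a = (3/2)/21 = 1/14.
Numerically: ≈ 0.071429.
(Since a = 21 > μ = 1.500000, the bound 1/14 is < 1 and informative.)

P[X ≥ 21] ≤ 1/14 ≈ 0.071429.


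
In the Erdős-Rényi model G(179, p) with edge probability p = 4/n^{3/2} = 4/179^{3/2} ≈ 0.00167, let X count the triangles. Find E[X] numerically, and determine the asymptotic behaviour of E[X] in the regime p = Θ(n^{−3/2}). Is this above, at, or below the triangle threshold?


Number of potential triangles: C(179, 3) = 939929.
Each occurs with probability p³ ≈ (0.00167)³ ≈ 4.65952e-09.
By linearity: E[X] = C(179, 3)·p³ ≈ 939929 · 4.65952e-09 ≈ 0.004.
Since α = 3/2 > 1, p = c/n^{3/2} = o(1/n) is below the triangle threshold p ~ 1/n. Asymptotically E[X] ~ (c³/6)·n^{3(1−α)} = (4³/6)·n^{-1.5} → 0, so by Markov's inequality G has no triangles w.h.p.

E[X] ≈ 0.004; in regime p = Θ(1/n^{3/2}) E[X] tends to 0 (below the triangle threshold p ~ 1/n).


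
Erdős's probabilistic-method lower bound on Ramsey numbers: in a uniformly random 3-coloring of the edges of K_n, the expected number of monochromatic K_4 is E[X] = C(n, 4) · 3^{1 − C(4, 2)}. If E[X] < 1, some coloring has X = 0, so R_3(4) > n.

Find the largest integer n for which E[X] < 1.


We need C(n, 4) · 3^{1 − 6} < 1, i.e. C(n, 4) < 3^{6 − 1} = 243.
Check values of n near the boundary:
  n = 4: C(4, 4) = 1; 1 < 243? YES
  n = 5: C(5, 4) = 5; 5 < 243? YES
  n = 6: C(6, 4) = 15; 15 < 243? YES
  n = 7: C(7, 4) = 35; 35 < 243? YES
  n = 8: C(8, 4) = 70; 70 < 243? YES
  n = 9: C(9, 4) = 126; 126 < 243? YES
  n = 10: C(10, 4) = 210; 210 < 243? YES
  n = 11: C(11, 4) = 330; 330 < 243? NO
  n = 12: C(12, 4) = 495; 495 < 243? NO
The largest n with C(n, 4) < 243 is n = 10 (where E[X] = 70/81 ≈ 0.86420). Hence R_3(4) > 10, i.e. R_3(4) ≥ 11.

Largest n = 10; hence R_3(4) > 10.


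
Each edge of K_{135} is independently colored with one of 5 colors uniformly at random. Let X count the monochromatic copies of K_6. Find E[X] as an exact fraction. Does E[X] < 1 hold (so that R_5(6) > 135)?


E[X] = C(135, 6) · 5^{1 − 15} = 7511839335 · 5^{−14} = 7511839335/6103515625.
As a reduced fraction: E[X] = 1502367867/1220703125 ≈ 1.2307398.
Is E[X] < 1? NO.
Since E[X] ≥ 1, the first-moment bound is inconclusive at n = 135; it does NOT by itself certify R_5(6) > 135.

E[X] = 1502367867/1220703125 ≈ 1.2307398; E[X] ≥ 1; first-moment method inconclusive here.


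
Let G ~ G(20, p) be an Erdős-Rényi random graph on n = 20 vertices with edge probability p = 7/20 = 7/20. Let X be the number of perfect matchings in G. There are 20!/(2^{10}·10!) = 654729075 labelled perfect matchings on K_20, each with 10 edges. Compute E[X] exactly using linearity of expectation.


K_20 has 20!/(2^{10}·10!) = 654729075 labelled perfect matchings.
For each such perfect matching H, let X_H = 1 if all 10 edges of H are present in G. Then P[X_H = 1] = p^{10} = (7/20)^{10} = 282475249/10240000000000.
By linearity of expectation: E[X] = Σ_H E[X_H] = 654729075 · p^{10} = 654729075 · 282475249/10240000000000 = 7397790339526587/409600000000.
Numerically: E[X] ≈ 18061.

E[X] = 654729075 · (7/20)^{10} = 7397790339526587/409600000000 ≈ 18061.


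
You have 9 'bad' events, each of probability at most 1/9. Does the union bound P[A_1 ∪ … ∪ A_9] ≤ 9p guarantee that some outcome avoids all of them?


Union bound: P[∪_{i=1}^{9} A_i] ≤ Σ_i P[A_i] ≤ 9·p = 9·(1/9) = 1.
Numerically: 1 ≈ 1.0000.
Is 1 < 1? NO.
Since the bound 1 is ≥ 1, the union bound is uninformative here; it does NOT by itself certify existence.

9·p = 1 ≈ 1.0000; existence NOT certified by the union bound.


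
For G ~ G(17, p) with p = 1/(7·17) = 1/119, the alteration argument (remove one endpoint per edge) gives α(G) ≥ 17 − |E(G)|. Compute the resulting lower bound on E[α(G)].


E[|E(G)|] = C(17, 2)·p = 136 · (1/119) = 8/7.
E[α(G)] ≥ n − E[|E(G)|] = 17 − 8/7 = 111/7.
Numerically: ≈ 15.85714.
(This is only a lower bound; the true E[α(G)] may be larger.)

E[α(G)] ≥ 111/7 ≈ 15.85714.


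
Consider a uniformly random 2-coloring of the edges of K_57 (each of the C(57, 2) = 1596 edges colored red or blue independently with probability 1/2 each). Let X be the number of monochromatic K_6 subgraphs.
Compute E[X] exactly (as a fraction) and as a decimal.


Let X = Σ_S X_S over the C(57, 6) = 36288252 subsets S of size 6, where X_S = 1 if the K_6 on S is monochromatic.
For a fixed S, the K_6 on S has C(6, 2) = 15 edges. P[all 15 edges red] = (1/2)^15, and likewise for blue, so P[monochromatic] = 2·(1/2)^15 = 2^{1 − 15} = 1/16384.
Summing: E[X] = C(57, 6) · 2^{1 − 15} = 36288252 · 1/16384 = 9072063/4096.
Numerically: E[X] ≈ 2214.859.

E[X] = C(57,6)·2^(1−C(6,2)) = 9072063/4096 ≈ 2214.859.


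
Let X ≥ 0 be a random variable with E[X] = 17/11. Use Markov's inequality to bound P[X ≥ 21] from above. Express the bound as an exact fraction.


μ = E[X] = 17/11, a = 21.
Markov: P[X ≥ 21] ≤ μ/a = (17/11)/21 = 17/231.
Numerically: ≈ 0.07359.
(Since a = 21 > μ = 1.54545, the bound 17/231 is < 1 and informative.)

P[X ≥ 21] ≤ 17/231 ≈ 0.07359.


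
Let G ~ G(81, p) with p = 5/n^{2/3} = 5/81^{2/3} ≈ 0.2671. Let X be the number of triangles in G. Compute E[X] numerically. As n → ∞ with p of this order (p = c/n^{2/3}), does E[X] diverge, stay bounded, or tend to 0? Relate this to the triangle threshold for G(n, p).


Number of potential triangles: C(81, 3) = 85320.
Each occurs with probability p³ ≈ (0.2671)³ ≈ 1.905197e-02.
By linearity: E[X] = C(81, 3)·p³ ≈ 85320 · 1.905197e-02 ≈ 1625.5144.
Since α = 2/3 < 1, p = c/n^{2/3} ≫ 1/n is above the triangle threshold p ~ 1/n. Asymptotically E[X] ~ (c³/6)·n^{3(1−α)} = (5³/6)·n^{1} → ∞; triangles are abundant w.h.p.

E[X] ≈ 1625.5144; in regime p = Θ(1/n^{2/3}) E[X] diverges (above the triangle threshold p ~ 1/n).


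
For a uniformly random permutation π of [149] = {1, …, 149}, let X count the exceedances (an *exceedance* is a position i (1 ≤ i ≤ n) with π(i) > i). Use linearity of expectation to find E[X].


Write X = Σ_{i=1}^{149} X_i, where X_i = 1_{π(i) > i}.
For each fixed i, π(i) is uniform over {1, …, 149} (marginal of a uniform permutation), so P[π(i) > i] = (n − i)/n. Summing: Σ_{i=1}^{149} (n − i)/n = (0 + 1 + … + 148)/149 = 149(149 − 1)/(2·149) = (149 − 1)/2.
Hence E[X] = Σ_{i=1}^{149} (149 − i)/149 = 74 ≈ 74.000.

E[X] = 74 = 74.000.


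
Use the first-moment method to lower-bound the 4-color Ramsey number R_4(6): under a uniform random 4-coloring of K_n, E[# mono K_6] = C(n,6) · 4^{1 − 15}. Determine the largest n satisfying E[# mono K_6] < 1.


We need C(n, 6) · 4^{1 − 15} < 1, i.e. C(n, 6) < 4^{15 − 1} = 268435456.
Check values of n near the boundary:
  n = 73: C(73, 6) = 170230452; 170230452 < 268435456? YES
  n = 74: C(74, 6) = 185250786; 185250786 < 268435456? YES
  n = 75: C(75, 6) = 201359550; 201359550 < 268435456? YES
  n = 76: C(76, 6) = 218618940; 218618940 < 268435456? YES
  n = 77: C(77, 6) = 237093780; 237093780 < 268435456? YES
  n = 78: C(78, 6) = 256851595; 256851595 < 268435456? YES
  n = 79: C(79, 6) = 277962685; 277962685 < 268435456? NO
  n = 80: C(80, 6) = 300500200; 300500200 < 268435456? NO
The largest n with C(n, 6) < 268435456 is n = 78 (where E[X] = 256851595/268435456 ≈ 0.9568468). Hence R_4(6) > 78, i.e. R_4(6) ≥ 79.

Largest n = 78; hence R_4(6) > 78.


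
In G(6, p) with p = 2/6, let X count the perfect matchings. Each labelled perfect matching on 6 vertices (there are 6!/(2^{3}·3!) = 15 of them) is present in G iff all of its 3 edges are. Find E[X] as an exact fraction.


K_6 has 6!/(2^{3}·3!) = 15 labelled perfect matchings.
For each such perfect matching H, let X_H = 1 if all 3 edges of H are present in G. Then P[X_H = 1] = p^{3} = (1/3)^{3} = 1/27.
By linearity: E[X] = Σ_H E[X_H] = 15 · p^{3} = 15 · 1/27 = 5/9.
Numerically: E[X] ≈ 0.555556.

E[X] = 15 · (1/3)^{3} = 5/9 ≈ 0.555556.


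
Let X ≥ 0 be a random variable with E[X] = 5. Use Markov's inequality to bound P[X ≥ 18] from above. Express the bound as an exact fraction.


μ = E[X] = 5, a = 18.
Markov: P[X ≥ 18] ≤ μ/a = (5)/18 = 5/18.
Numerically: ≈ 0.2778.
(Since a = 18 > μ = 5.0000, the bound 5/18 is < 1 and informative.)

P[X ≥ 18] ≤ 5/18 ≈ 0.2778.


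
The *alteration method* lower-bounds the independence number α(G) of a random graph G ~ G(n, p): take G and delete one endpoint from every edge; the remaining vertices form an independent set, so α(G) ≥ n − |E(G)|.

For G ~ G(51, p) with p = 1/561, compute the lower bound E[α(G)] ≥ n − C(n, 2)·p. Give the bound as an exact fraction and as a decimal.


E[|E(G)|] = C(51, 2)·p = 1275 · (1/561) = 25/11.
E[α(G)] ≥ n − E[|E(G)|] = 51 − 25/11 = 536/11.
Numerically: ≈ 48.727.
(This is only a lower bound; the true E[α(G)] may be larger.)

E[α(G)] ≥ 536/11 ≈ 48.727.


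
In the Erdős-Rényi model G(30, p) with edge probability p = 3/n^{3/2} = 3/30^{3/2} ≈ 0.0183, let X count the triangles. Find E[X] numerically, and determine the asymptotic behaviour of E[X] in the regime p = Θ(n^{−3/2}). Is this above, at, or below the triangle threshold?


Number of potential triangles: C(30, 3) = 4060.
Each occurs with probability p³ ≈ (0.0183)³ ≈ 6.08581e-06.
By linearity: E[X] = C(30, 3)·p³ ≈ 4060 · 6.08581e-06 ≈ 0.025.
Since α = 3/2 > 1, p = c/n^{3/2} = o(1/n) is below the triangle threshold p ~ 1/n. Asymptotically E[X] ~ (c³/6)·n^{3(1−α)} = (3³/6)·n^{-1.5} → 0, so by Markov's inequality G has no triangles w.h.p.

E[X] ≈ 0.025; in regime p = Θ(1/n^{3/2}) E[X] tends to 0 (below the triangle threshold p ~ 1/n).


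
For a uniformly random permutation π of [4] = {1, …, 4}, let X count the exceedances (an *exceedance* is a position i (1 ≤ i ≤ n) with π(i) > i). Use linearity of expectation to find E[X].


Write X = Σ_{i=1}^{4} X_i, where X_i = 1_{π(i) > i}.
For each fixed i, π(i) is uniform over {1, …, 4} (marginal of a uniform permutation), so P[π(i) > i] = (n − i)/n. Summing: Σ_{i=1}^{4} (n − i)/n = (0 + 1 + … + 3)/4 = 4(4 − 1)/(2·4) = (4 − 1)/2.
Hence E[X] = Σ_{i=1}^{4} (4 − i)/4 = 3/2 ≈ 1.50000.

E[X] = 3/2 = 1.50000.


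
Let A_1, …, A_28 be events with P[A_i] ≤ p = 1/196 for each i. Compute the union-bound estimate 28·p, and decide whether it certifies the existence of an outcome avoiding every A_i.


Union bound: P[∪_{i=1}^{28} A_i] ≤ Σ_i P[A_i] ≤ 28·p = 28·(1/196) = 1/7.
Numerically: 1/7 ≈ 0.142857.
Is 1/7 < 1? YES.
Since P[∪ A_i] ≤ 1/7 < 1, the complement has P[∩ A_i^c] ≥ 1 − 1/7 = 6/7 > 0, so some outcome avoids every A_i.

28·p = 1/7 ≈ 0.142857; existence CERTIFIED by the union bound.


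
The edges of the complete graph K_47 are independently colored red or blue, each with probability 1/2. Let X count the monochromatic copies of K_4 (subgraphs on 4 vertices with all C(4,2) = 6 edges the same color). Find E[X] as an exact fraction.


Let X = Σ_S X_S over the C(47, 4) = 178365 subsets S of size 4, where X_S = 1 if the K_4 on S is monochromatic.
For a fixed S, the K_4 on S has C(4, 2) = 6 edges. P[all 6 edges red] = (1/2)^6, and likewise for blue, so P[monochromatic] = 2·(1/2)^6 = 2^{1 − 6} = 1/32.
Summing: E[X] = C(47, 4) · 2^{1 − 6} = 178365 · 1/32 = 178365/32.
Numerically: E[X] ≈ 5573.906.

E[X] = C(47,4)·2^(1−C(4,2)) = 178365/32 ≈ 5573.906.


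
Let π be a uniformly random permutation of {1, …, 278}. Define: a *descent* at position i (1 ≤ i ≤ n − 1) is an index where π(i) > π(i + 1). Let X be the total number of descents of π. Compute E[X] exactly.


Write X = Σ X_I over i = 1, …, 277, with X_I the indicator of one descent.
There are 277 indicators.
For each fixed i, the pair (π(i), π(i+1)) is a uniformly random ordered pair of distinct values from {1, …, 278}; by symmetry P[π(i) > π(i+1)] = 1/2.
By linearity: E[X] = 277 · (1/2) = (278 − 1) · (1/2) = 277/2 ≈ 138.500000.

E[X] = 277/2 = 138.500000.


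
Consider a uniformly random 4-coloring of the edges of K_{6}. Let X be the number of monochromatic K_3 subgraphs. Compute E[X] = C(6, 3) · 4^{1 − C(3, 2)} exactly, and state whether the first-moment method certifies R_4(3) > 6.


E[X] = C(6, 3) · 4^{1 − 3} = 20 · 4^{−2} = 20/16.
As a reduced fraction: E[X] = 5/4 ≈ 1.25000.
Is E[X] < 1? NO.
Since E[X] ≥ 1, the first-moment bound is inconclusive at n = 6; it does NOT by itself certify R_4(3) > 6.

E[X] = 5/4 ≈ 1.25000; E[X] ≥ 1; first-moment method inconclusive here.


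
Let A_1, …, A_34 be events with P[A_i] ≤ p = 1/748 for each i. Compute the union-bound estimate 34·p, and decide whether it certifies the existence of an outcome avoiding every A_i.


Union bound: P[∪_{i=1}^{34} A_i] ≤ Σ_i P[A_i] ≤ 34·p = 34·(1/748) = 1/22.
Numerically: 1/22 ≈ 0.0454545.
Is 1/22 < 1? YES.
Since P[∪ A_i] ≤ 1/22 < 1, the complement has P[∩ A_i^c] ≥ 1 − 1/22 = 21/22 > 0, so some outcome avoids every A_i.

34·p = 1/22 ≈ 0.0454545; existence CERTIFIED by the union bound.


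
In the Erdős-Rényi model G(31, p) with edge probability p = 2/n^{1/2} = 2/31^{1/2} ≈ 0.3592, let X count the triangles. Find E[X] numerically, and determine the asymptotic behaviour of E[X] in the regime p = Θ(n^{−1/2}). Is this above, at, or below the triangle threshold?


Number of potential triangles: C(31, 3) = 4495.
Each occurs with probability p³ ≈ (0.3592)³ ≈ 4.634976e-02.
By linearity: E[X] = C(31, 3)·p³ ≈ 4495 · 4.634976e-02 ≈ 208.3422.
Since α = 1/2 < 1, p = c/n^{1/2} ≫ 1/n is above the triangle threshold p ~ 1/n. Asymptotically E[X] ~ (c³/6)·n^{3(1−α)} = (2³/6)·n^{1.5} → ∞; triangles are abundant w.h.p.

E[X] ≈ 208.3422; in regime p = Θ(1/n^{1/2}) E[X] diverges (above the triangle threshold p ~ 1/n).


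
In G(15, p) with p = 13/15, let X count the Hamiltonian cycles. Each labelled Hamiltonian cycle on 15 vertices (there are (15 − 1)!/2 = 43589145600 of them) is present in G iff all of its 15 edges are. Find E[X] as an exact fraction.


K_15 has (15 − 1)!/2 = 43589145600 labelled Hamiltonian cycles.
For each such Hamiltonian cycle H, let X_H = 1 if all 15 edges of H are present in G. Then P[X_H = 1] = p^{15} = (13/15)^{15} = 51185893014090757/437893890380859375.
Summing the indicators: E[X] = Σ_H E[X_H] = 43589145600 · p^{15} = 43589145600 · 51185893014090757/437893890380859375 = 367267381606127548722176/72081298828125.
Numerically: E[X] ≈ 5.095e+09.

E[X] = 43589145600 · (13/15)^{15} = 367267381606127548722176/72081298828125 ≈ 5.095e+09.


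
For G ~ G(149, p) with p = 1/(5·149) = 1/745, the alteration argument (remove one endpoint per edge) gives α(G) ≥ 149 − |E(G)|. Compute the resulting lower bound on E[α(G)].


E[|E(G)|] = C(149, 2)·p = 11026 · (1/745) = 74/5.
E[α(G)] ≥ n − E[|E(G)|] = 149 − 74/5 = 671/5.
Numerically: ≈ 134.200.
(This is only a lower bound; the true E[α(G)] may be larger.)

E[α(G)] ≥ 671/5 ≈ 134.200.


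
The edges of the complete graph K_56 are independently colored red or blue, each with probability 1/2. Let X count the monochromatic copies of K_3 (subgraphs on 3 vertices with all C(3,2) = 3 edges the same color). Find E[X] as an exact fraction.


Let X = Σ_S X_S over the C(56, 3) = 27720 subsets S of size 3, where X_S = 1 if the K_3 on S is monochromatic.
For a fixed S, the K_3 on S has C(3, 2) = 3 edges. P[all 3 edges red] = (1/2)^3, and likewise for blue, so P[monochromatic] = 2·(1/2)^3 = 2^{1 − 3} = 1/4.
Summing: E[X] = C(56, 3) · 2^{1 − 3} = 27720 · 1/4 = 6930.
Numerically: E[X] ≈ 6930.0000.

E[X] = C(56,3)·2^(1−C(3,2)) = 6930 ≈ 6930.0000.


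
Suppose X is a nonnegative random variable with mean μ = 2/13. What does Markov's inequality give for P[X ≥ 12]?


μ = E[X] = 2/13, a = 12.
Markov: P[X ≥ 12] ≤ μ/a = (2/13)/12 = 1/78.
Numerically: ≈ 0.013.
(Since a = 12 > μ = 0.154, the bound 1/78 is < 1 and informative.)

P[X ≥ 12] ≤ 1/78 ≈ 0.013.


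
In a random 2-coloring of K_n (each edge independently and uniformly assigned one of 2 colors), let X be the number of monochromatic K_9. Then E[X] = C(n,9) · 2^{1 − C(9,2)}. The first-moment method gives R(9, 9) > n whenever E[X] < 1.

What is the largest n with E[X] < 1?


We need C(n, 9) · 2^{1 − 36} < 1, i.e. C(n, 9) < 2^{36 − 1} = 34359738368.
Check values of n near the boundary:
  n = 62: C(62, 9) = 20286591270; 20286591270 < 34359738368? YES
  n = 63: C(63, 9) = 23667689815; 23667689815 < 34359738368? YES
  n = 64: C(64, 9) = 27540584512; 27540584512 < 34359738368? YES
  n = 65: C(65, 9) = 31966749880; 31966749880 < 34359738368? YES
  n = 66: C(66, 9) = 37014131440; 37014131440 < 34359738368? NO
  n = 67: C(67, 9) = 42757703560; 42757703560 < 34359738368? NO
The largest n with C(n, 9) < 34359738368 is n = 65 (where E[X] = 3995843735/4294967296 ≈ 0.930355). Hence R(9, 9) > 65, i.e. R(9, 9) ≥ 66.

Largest n = 65; hence R(9, 9) > 65.


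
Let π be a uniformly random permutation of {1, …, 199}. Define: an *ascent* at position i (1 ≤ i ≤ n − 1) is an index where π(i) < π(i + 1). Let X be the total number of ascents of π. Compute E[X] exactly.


Write X = Σ X_I over i = 1, …, 198, with X_I the indicator of one ascent.
There are 198 indicators.
For each fixed i, the pair (π(i), π(i+1)) is a uniformly random ordered pair of distinct values from {1, …, 199}; by symmetry P[π(i) < π(i+1)] = 1/2.
By linearity: E[X] = 198 · (1/2) = (199 − 1) · (1/2) = 99 ≈ 99.000000.

E[X] = 99 = 99.000000.


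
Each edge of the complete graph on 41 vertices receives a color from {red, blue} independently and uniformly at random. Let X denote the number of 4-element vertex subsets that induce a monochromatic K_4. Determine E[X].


Let X = Σ_S X_S over the C(41, 4) = 101270 subsets S of size 4, where X_S = 1 if the K_4 on S is monochromatic.
For a fixed S, the K_4 on S has C(4, 2) = 6 edges. P[all 6 edges red] = (1/2)^6, and likewise for blue, so P[monochromatic] = 2·(1/2)^6 = 2^{1 − 6} = 1/32.
By linearity of expectation: E[X] = C(41, 4) · 2^{1 − 6} = 101270 · 1/32 = 50635/16.
Numerically: E[X] ≈ 3164.688.

E[X] = C(41,4)·2^(1−C(4,2)) = 50635/16 ≈ 3164.688.


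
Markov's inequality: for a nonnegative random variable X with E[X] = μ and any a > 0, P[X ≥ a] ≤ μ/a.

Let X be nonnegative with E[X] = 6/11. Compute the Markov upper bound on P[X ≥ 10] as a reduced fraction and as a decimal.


μ = E[X] = 6/11, a = 10.
Markov: P[X ≥ 10] ≤ μ/a = (6/11)/10 = 3/55.
Numerically: ≈ 0.054545.
(Since a = 10 > μ = 0.545455, the bound 3/55 is < 1 and informative.)

P[X ≥ 10] ≤ 3/55 ≈ 0.054545.


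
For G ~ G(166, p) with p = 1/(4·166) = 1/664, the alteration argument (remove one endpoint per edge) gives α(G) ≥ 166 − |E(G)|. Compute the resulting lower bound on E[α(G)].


E[|E(G)|] = C(166, 2)·p = 13695 · (1/664) = 165/8.
E[α(G)] ≥ n − E[|E(G)|] = 166 − 165/8 = 1163/8.
Numerically: ≈ 145.3750.
(This is only a lower bound; the true E[α(G)] may be larger.)

E[α(G)] ≥ 1163/8 ≈ 145.3750.


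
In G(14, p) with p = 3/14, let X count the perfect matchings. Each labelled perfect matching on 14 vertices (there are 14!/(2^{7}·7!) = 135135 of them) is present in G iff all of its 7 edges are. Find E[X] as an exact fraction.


K_14 has 14!/(2^{7}·7!) = 135135 labelled perfect matchings.
For each such perfect matching H, let X_H = 1 if all 7 edges of H are present in G. Then P[X_H = 1] = p^{7} = (3/14)^{7} = 2187/105413504.
By linearity of expectation: E[X] = Σ_H E[X_H] = 135135 · p^{7} = 135135 · 2187/105413504 = 42220035/15059072.
Numerically: E[X] ≈ 2.8.

E[X] = 135135 · (3/14)^{7} = 42220035/15059072 ≈ 2.8.


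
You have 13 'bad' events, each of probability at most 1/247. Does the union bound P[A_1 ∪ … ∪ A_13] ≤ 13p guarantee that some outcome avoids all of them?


Union bound: P[∪_{i=1}^{13} A_i] ≤ Σ_i P[A_i] ≤ 13·p = 13·(1/247) = 1/19.
Numerically: 1/19 ≈ 0.052632.
Is 1/19 < 1? YES.
Since P[∪ A_i] ≤ 1/19 < 1, the complement has P[∩ A_i^c] ≥ 1 − 1/19 = 18/19 > 0, so some outcome avoids every A_i.

13·p = 1/19 ≈ 0.052632; existence CERTIFIED by the union bound.


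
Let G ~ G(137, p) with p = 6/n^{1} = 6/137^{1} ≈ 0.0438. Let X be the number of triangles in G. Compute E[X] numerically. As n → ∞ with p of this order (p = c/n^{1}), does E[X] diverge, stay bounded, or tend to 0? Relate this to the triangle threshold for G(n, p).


Number of potential triangles: C(137, 3) = 419220.
Each occurs with probability p³ ≈ (0.0438)³ ≈ 8.400247e-05.
By linearity: E[X] = C(137, 3)·p³ ≈ 419220 · 8.400247e-05 ≈ 35.2155.
Here α = 1, so p = 6/n is exactly at the triangle threshold p ~ 1/n. Asymptotically E[X] → c³/6 = 6³/6 = 36 ≈ 36.0000, a bounded constant. In this regime the triangle count is asymptotically Poisson(c³/6).

E[X] ≈ 35.2155; in regime p = Θ(1/n^{1}) E[X] stays bounded (at the triangle threshold p ~ 1/n).


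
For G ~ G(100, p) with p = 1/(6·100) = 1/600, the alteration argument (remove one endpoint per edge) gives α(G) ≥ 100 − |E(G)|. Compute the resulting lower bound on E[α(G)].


E[|E(G)|] = C(100, 2)·p = 4950 · (1/600) = 33/4.
E[α(G)] ≥ n − E[|E(G)|] = 100 − 33/4 = 367/4.
Numerically: ≈ 91.750.
(This is only a lower bound; the true E[α(G)] may be larger.)

E[α(G)] ≥ 367/4 ≈ 91.750.


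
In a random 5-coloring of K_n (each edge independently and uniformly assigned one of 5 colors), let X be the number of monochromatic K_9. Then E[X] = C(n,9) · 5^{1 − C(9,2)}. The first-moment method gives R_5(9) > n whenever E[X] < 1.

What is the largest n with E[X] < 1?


We need C(n, 9) · 5^{1 − 36} < 1, i.e. C(n, 9) < 5^{36 − 1} = 2910383045673370361328125.
Check values of n near the boundary:
  n = 2170: C(2170, 9) = 2891746779868845075610510; 2891746779868845075610510 < 2910383045673370361328125? YES
  n = 2171: C(2171, 9) = 2903784578674959601827205; 2903784578674959601827205 < 2910383045673370361328125? YES
  n = 2172: C(2172, 9) = 2915866900084148060642020; 2915866900084148060642020 < 2910383045673370361328125? NO
  n = 2173: C(2173, 9) = 2927993888115921319674265; 2927993888115921319674265 < 2910383045673370361328125? NO
  n = 2174: C(2174, 9) = 2940165687188920530702934; 2940165687188920530702934 < 2910383045673370361328125? NO
The largest n with C(n, 9) < 2910383045673370361328125 is n = 2171 (where E[X] = 580756915734991920365441/582076609134674072265625 ≈ 0.9977). Hence R_5(9) > 2171, i.e. R_5(9) ≥ 2172.

Largest n = 2171; hence R_5(9) > 2171.


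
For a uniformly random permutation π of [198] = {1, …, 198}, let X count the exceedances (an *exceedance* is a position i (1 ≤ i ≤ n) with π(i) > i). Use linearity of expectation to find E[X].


Write X = Σ_{i=1}^{198} X_i, where X_i = 1_{π(i) > i}.
For each fixed i, π(i) is uniform over {1, …, 198} (marginal of a uniform permutation), so P[π(i) > i] = (n − i)/n. Summing: Σ_{i=1}^{198} (n − i)/n = (0 + 1 + … + 197)/198 = 198(198 − 1)/(2·198) = (198 − 1)/2.
Hence E[X] = Σ_{i=1}^{198} (198 − i)/198 = 197/2 ≈ 98.50000.

E[X] = 197/2 = 98.50000.


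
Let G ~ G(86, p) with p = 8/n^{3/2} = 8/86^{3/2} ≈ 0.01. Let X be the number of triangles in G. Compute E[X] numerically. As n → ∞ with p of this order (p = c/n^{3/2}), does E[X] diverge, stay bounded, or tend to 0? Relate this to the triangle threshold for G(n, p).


Number of potential triangles: C(86, 3) = 102340.
Each occurs with probability p³ ≈ (0.01)³ ≈ 1.00932e-06.
By linearity: E[X] = C(86, 3)·p³ ≈ 102340 · 1.00932e-06 ≈ 0.103.
Since α = 3/2 > 1, p = c/n^{3/2} = o(1/n) is below the triangle threshold p ~ 1/n. Asymptotically E[X] ~ (c³/6)·n^{3(1−α)} = (8³/6)·n^{-1.5} → 0, so by Markov's inequality G has no triangles w.h.p.

E[X] ≈ 0.103; in regime p = Θ(1/n^{3/2}) E[X] tends to 0 (below the triangle threshold p ~ 1/n).


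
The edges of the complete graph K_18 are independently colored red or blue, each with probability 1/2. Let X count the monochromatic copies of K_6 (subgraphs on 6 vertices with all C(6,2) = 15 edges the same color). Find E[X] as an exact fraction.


Let X = Σ_S X_S over the C(18, 6) = 18564 subsets S of size 6, where X_S = 1 if the K_6 on S is monochromatic.
For a fixed S, the K_6 on S has C(6, 2) = 15 edges. P[all 15 edges red] = (1/2)^15, and likewise for blue, so P[monochromatic] = 2·(1/2)^15 = 2^{1 − 15} = 1/16384.
Summing: E[X] = C(18, 6) · 2^{1 − 15} = 18564 · 1/16384 = 4641/4096.
Numerically: E[X] ≈ 1.1331.

E[X] = C(18,6)·2^(1−C(6,2)) = 4641/4096 ≈ 1.1331.


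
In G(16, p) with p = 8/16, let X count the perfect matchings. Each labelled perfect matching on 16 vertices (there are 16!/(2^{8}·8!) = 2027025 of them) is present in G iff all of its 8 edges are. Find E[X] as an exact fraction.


K_16 has 16!/(2^{8}·8!) = 2027025 labelled perfect matchings.
For each such perfect matching H, let X_H = 1 if all 8 edges of H are present in G. Then P[X_H = 1] = p^{8} = (1/2)^{8} = 1/256.
By linearity of expectation: E[X] = Σ_H E[X_H] = 2027025 · p^{8} = 2027025 · 1/256 = 2027025/256.
Numerically: E[X] ≈ 7918.

E[X] = 2027025 · (1/2)^{8} = 2027025/256 ≈ 7918.


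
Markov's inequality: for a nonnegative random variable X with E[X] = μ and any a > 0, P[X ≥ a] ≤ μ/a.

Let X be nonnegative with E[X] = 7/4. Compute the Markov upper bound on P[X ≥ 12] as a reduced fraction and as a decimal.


μ = E[X] = 7/4, a = 12.
Markov: P[X ≥ 12] ≤ μ/a = (7/4)/12 = 7/48.
Numerically: ≈ 0.145833.
(Since a = 12 > μ = 1.750000, the bound 7/48 is < 1 and informative.)

P[X ≥ 12] ≤ 7/48 ≈ 0.145833.


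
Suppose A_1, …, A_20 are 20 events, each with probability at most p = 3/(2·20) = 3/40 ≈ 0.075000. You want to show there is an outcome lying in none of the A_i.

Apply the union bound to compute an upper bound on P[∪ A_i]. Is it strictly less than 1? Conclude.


Union bound: P[∪_{i=1}^{20} A_i] ≤ Σ_i P[A_i] ≤ 20·p = 20·(3/40) = 3/2.
Numerically: 3/2 ≈ 1.500000.
Is 3/2 < 1? NO.
Since the bound 3/2 is ≥ 1, the union bound is uninformative here; it does NOT by itself certify existence.

20·p = 3/2 ≈ 1.500000; existence NOT certified by the union bound.


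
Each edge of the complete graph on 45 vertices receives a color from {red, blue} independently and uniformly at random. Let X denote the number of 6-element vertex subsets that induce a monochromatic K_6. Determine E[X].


Let X = Σ_S X_S over the C(45, 6) = 8145060 subsets S of size 6, where X_S = 1 if the K_6 on S is monochromatic.
For a fixed S, the K_6 on S has C(6, 2) = 15 edges. P[all 15 edges red] = (1/2)^15, and likewise for blue, so P[monochromatic] = 2·(1/2)^15 = 2^{1 − 15} = 1/16384.
By linearity: E[X] = C(45, 6) · 2^{1 − 15} = 8145060 · 1/16384 = 2036265/4096.
Numerically: E[X] ≈ 497.1350.

E[X] = C(45,6)·2^(1−C(6,2)) = 2036265/4096 ≈ 497.1350.


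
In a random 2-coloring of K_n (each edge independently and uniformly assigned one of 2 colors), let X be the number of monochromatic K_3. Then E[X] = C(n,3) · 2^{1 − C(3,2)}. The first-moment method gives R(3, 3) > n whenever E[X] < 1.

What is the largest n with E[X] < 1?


We need C(n, 3) · 2^{1 − 3} < 1, i.e. C(n, 3) < 2^{3 − 1} = 4.
Check values of n near the boundary:
  n = 3: C(3, 3) = 1; 1 < 4? YES
  n = 4: C(4, 3) = 4; 4 < 4? NO
  n = 5: C(5, 3) = 10; 10 < 4? NO
  n = 6: C(6, 3) = 20; 20 < 4? NO
The largest n with C(n, 3) < 4 is n = 3 (where E[X] = 1/4 ≈ 0.250). Hence R(3, 3) > 3, i.e. R(3, 3) ≥ 4.

Largest n = 3; hence R(3, 3) > 3.


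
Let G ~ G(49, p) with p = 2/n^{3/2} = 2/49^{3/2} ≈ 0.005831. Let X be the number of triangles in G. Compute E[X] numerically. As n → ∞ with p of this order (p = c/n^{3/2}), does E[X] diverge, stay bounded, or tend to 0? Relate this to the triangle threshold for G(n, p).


Number of potential triangles: C(49, 3) = 18424.
Each occurs with probability p³ ≈ (0.005831)³ ≈ 1.982475e-07.
By linearity: E[X] = C(49, 3)·p³ ≈ 18424 · 1.982475e-07 ≈ 0.0037.
Since α = 3/2 > 1, p = c/n^{3/2} = o(1/n) is below the triangle threshold p ~ 1/n. Asymptotically E[X] ~ (c³/6)·n^{3(1−α)} = (2³/6)·n^{-1.5} → 0, so by Markov's inequality G has no triangles w.h.p.

E[X] ≈ 0.0037; in regime p = Θ(1/n^{3/2}) E[X] tends to 0 (below the triangle threshold p ~ 1/n).


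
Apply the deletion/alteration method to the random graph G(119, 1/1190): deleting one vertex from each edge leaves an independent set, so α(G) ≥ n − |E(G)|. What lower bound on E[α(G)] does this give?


E[|E(G)|] = C(119, 2)·p = 7021 · (1/1190) = 59/10.
E[α(G)] ≥ n − E[|E(G)|] = 119 − 59/10 = 1131/10.
Numerically: ≈ 113.100000.
(This is only a lower bound; the true E[α(G)] may be larger.)

E[α(G)] ≥ 1131/10 ≈ 113.100000.


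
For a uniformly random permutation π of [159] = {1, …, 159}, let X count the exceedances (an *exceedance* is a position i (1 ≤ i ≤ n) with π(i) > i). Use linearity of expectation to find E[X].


Write X = Σ_{i=1}^{159} X_i, where X_i = 1_{π(i) > i}.
For each fixed i, π(i) is uniform over {1, …, 159} (marginal of a uniform permutation), so P[π(i) > i] = (n − i)/n. Summing: Σ_{i=1}^{159} (n − i)/n = (0 + 1 + … + 158)/159 = 159(159 − 1)/(2·159) = (159 − 1)/2.
Hence E[X] = Σ_{i=1}^{159} (159 − i)/159 = 79 ≈ 79.000.

E[X] = 79 = 79.000.


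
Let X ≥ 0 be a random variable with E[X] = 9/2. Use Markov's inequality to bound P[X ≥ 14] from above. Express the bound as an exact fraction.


μ = E[X] = 9/2, a = 14.
Markov: P[X ≥ 14] ≤ μ/a = (9/2)/14 = 9/28.
Numerically: ≈ 0.3214.
(Since a = 14 > μ = 4.5000, the bound 9/28 is < 1 and informative.)

P[X ≥ 14] ≤ 9/28 ≈ 0.3214.


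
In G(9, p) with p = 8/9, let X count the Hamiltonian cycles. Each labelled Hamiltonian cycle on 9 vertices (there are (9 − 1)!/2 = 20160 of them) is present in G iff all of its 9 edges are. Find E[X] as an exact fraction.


K_9 has (9 − 1)!/2 = 20160 labelled Hamiltonian cycles.
For each such Hamiltonian cycle H, let X_H = 1 if all 9 edges of H are present in G. Then P[X_H = 1] = p^{9} = (8/9)^{9} = 134217728/387420489.
By linearity of expectation: E[X] = Σ_H E[X_H] = 20160 · p^{9} = 20160 · 134217728/387420489 = 300647710720/43046721.
Numerically: E[X] ≈ 6984.22.

E[X] = 20160 · (8/9)^{9} = 300647710720/43046721 ≈ 6984.22.


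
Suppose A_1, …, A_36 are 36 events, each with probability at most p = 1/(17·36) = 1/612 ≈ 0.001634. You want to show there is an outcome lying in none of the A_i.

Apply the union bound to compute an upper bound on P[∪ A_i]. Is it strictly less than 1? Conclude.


Union bound: P[∪_{i=1}^{36} A_i] ≤ Σ_i P[A_i] ≤ 36·p = 36·(1/612) = 1/17.
Numerically: 1/17 ≈ 0.058824.
Is 1/17 < 1? YES.
Since P[∪ A_i] ≤ 1/17 < 1, the complement has P[∩ A_i^c] ≥ 1 − 1/17 = 16/17 > 0, so some outcome avoids every A_i.

36·p = 1/17 ≈ 0.058824; existence CERTIFIED by the union bound.


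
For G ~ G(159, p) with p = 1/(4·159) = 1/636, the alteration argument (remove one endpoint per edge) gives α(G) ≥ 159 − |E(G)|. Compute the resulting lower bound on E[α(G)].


E[|E(G)|] = C(159, 2)·p = 12561 · (1/636) = 79/4.
E[α(G)] ≥ n − E[|E(G)|] = 159 − 79/4 = 557/4.
Numerically: ≈ 139.2500.
(This is only a lower bound; the true E[α(G)] may be larger.)

E[α(G)] ≥ 557/4 ≈ 139.2500.


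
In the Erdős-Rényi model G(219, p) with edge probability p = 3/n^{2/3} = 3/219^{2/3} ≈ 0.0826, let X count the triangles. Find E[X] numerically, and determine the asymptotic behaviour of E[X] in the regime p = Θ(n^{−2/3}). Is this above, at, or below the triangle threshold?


Number of potential triangles: C(219, 3) = 1726669.
Each occurs with probability p³ ≈ (0.0826)³ ≈ 5.62957e-04.
By linearity: E[X] = C(219, 3)·p³ ≈ 1726669 · 5.62957e-04 ≈ 972.041.
Since α = 2/3 < 1, p = c/n^{2/3} ≫ 1/n is above the triangle threshold p ~ 1/n. Asymptotically E[X] ~ (c³/6)·n^{3(1−α)} = (3³/6)·n^{1} → ∞; triangles are abundant w.h.p.

E[X] ≈ 972.041; in regime p = Θ(1/n^{2/3}) E[X] diverges (above the triangle threshold p ~ 1/n).


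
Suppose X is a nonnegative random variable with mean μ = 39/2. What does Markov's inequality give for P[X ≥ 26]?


μ = E[X] = 39/2, a = 26.
Markov: P[X ≥ 26] ≤ μ/a = (39/2)/26 = 3/4.
Numerically: ≈ 0.750000.
(Since a = 26 > μ = 19.500000, the bound 3/4 is < 1 and informative.)

P[X ≥ 26] ≤ 3/4 ≈ 0.750000.


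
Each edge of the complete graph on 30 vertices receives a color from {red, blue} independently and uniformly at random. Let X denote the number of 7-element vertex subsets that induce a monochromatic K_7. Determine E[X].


Let X = Σ_S X_S over the C(30, 7) = 2035800 subsets S of size 7, where X_S = 1 if the K_7 on S is monochromatic.
For a fixed S, the K_7 on S has C(7, 2) = 21 edges. P[all 21 edges red] = (1/2)^21, and likewise for blue, so P[monochromatic] = 2·(1/2)^21 = 2^{1 − 21} = 1/1048576.
By linearity of expectation: E[X] = C(30, 7) · 2^{1 − 21} = 2035800 · 1/1048576 = 254475/131072.
Numerically: E[X] ≈ 1.94149.

E[X] = C(30,7)·2^(1−C(7,2)) = 254475/131072 ≈ 1.94149.


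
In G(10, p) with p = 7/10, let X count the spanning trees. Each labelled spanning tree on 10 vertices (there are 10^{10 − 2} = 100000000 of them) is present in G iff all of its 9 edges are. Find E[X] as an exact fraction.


K_10 has 10^{10 − 2} = 100000000 labelled spanning trees.
For each such spanning tree H, let X_H = 1 if all 9 edges of H are present in G. Then P[X_H = 1] = p^{9} = (7/10)^{9} = 40353607/1000000000.
By linearity: E[X] = Σ_H E[X_H] = 100000000 · p^{9} = 100000000 · 40353607/1000000000 = 40353607/10.
Numerically: E[X] ≈ 4.035e+06.

E[X] = 100000000 · (7/10)^{9} = 40353607/10 ≈ 4.035e+06.


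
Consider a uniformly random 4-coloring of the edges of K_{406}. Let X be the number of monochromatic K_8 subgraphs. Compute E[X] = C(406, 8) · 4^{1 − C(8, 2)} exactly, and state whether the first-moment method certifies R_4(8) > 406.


E[X] = C(406, 8) · 4^{1 − 28} = 17082453897995850 · 4^{−27} = 17082453897995850/18014398509481984.
As a reduced fraction: E[X] = 8541226948997925/9007199254740992 ≈ 0.948267.
Is E[X] < 1? YES.
Since E[X] < 1, there exists a 4-coloring of K_{406} with no monochromatic K_8; hence R_4(8) > 406.

E[X] = 8541226948997925/9007199254740992 ≈ 0.948267; E[X] < 1, so R_4(8) > 406.


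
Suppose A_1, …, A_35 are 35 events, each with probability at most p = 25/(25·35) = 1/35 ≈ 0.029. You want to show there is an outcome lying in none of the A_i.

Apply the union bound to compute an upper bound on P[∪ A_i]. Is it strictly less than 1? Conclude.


Union bound: P[∪_{i=1}^{35} A_i] ≤ Σ_i P[A_i] ≤ 35·p = 35·(1/35) = 1.
Numerically: 1 ≈ 1.000.
Is 1 < 1? NO.
Since the bound 1 is ≥ 1, the union bound is uninformative here; it does NOT by itself certify existence.

35·p = 1 ≈ 1.000; existence NOT certified by the union bound.


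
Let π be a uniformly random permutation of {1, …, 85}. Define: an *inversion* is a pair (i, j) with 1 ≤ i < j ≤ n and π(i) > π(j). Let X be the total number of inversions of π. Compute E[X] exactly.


Write X = Σ X_I over the C(85, 2) = 3570 pairs i < j, with X_I the indicator of one inversion.
There are 3570 indicators.
For each fixed pair i < j, the values π(i) and π(j) are two distinct elements of {1, …, 85} in uniformly random order; by symmetry P[π(i) > π(j)] = 1/2.
By linearity: E[X] = 3570 · (1/2) = C(85, 2) · (1/2) = 3570/2 = 1785 ≈ 1785.000.

E[X] = 1785 = 1785.000.


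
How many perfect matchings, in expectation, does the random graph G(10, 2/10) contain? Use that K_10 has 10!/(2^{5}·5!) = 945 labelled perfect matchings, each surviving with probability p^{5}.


K_10 has 10!/(2^{5}·5!) = 945 labelled perfect matchings.
For each such perfect matching H, let X_H = 1 if all 5 edges of H are present in G. Then P[X_H = 1] = p^{5} = (1/5)^{5} = 1/3125.
By linearity: E[X] = Σ_H E[X_H] = 945 · p^{5} = 945 · 1/3125 = 189/625.
Numerically: E[X] ≈ 0.3024.

E[X] = 945 · (1/5)^{5} = 189/625 ≈ 0.3024.


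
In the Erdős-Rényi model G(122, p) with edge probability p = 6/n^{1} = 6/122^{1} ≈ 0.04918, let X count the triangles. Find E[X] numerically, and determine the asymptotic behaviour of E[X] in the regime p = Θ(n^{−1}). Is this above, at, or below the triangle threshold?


Number of potential triangles: C(122, 3) = 295240.
Each occurs with probability p³ ≈ (0.04918)³ ≈ 1.189527e-04.
By linearity: E[X] = C(122, 3)·p³ ≈ 295240 · 1.189527e-04 ≈ 35.1196.
Here α = 1, so p = 6/n is exactly at the triangle threshold p ~ 1/n. Asymptotically E[X] → c³/6 = 6³/6 = 36 ≈ 36.0000, a bounded constant. In this regime the triangle count is asymptotically Poisson(c³/6).

E[X] ≈ 35.1196; in regime p = Θ(1/n^{1}) E[X] stays bounded (at the triangle threshold p ~ 1/n).
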